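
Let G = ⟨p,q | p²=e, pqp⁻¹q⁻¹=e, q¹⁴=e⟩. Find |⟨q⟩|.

|⟨q⟩| equals the order of q. Compute successive powers until reaching e:
  q¹ = q, q² = q², q³ = q³, q⁴ = q⁴, q⁵ = q⁵, q⁶ = q⁶, q⁷ = q⁷, q⁸ = q⁸, q⁹ = q⁹, q¹⁰ = q¹⁰, q¹¹ = q¹¹, q¹² = q¹², q¹³ = q¹³, q¹⁴ = e.
The smallest positive k with qᵏ = e is 14, so |⟨q⟩| = 14.

Answer: 14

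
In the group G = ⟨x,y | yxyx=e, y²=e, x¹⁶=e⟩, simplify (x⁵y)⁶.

Compute successive powers of (x⁵y), reducing at each step:
  (x⁵y)²: (x⁵y) · x⁵ = y;   y · y = e
  (x⁵y)³: e · x⁵ = x⁵;   (x⁵) · y = x⁵y
  (x⁵y)⁴: (x⁵y) · x⁵ = y;   y · y = e
  (x⁵y)⁵: e · x⁵ = x⁵;   (x⁵) · y = x⁵y
  (x⁵y)⁶: (x⁵y) · x⁵ = y;   y · y = e

Answer: e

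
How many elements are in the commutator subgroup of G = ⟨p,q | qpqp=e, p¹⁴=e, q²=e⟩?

G' = [G, G] is generated by all commutators. The generator-pair commutators are: [p, q] = p².
The subgroup they normally generate is {e, p², p⁴, p⁶, p⁸, p¹⁰, p¹²}, of order 7.
Check: |G/G'| = 28/7 = 4 is the order of the abelianisation.

Answer: 7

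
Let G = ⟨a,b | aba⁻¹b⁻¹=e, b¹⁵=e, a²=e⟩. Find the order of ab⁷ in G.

Compute successive powers until reaching e:
  (ab⁷)¹ = ab⁷, (ab⁷)² = b¹⁴, (ab⁷)³ = ab⁶, (ab⁷)⁴ = b¹³, (ab⁷)⁵ = ab⁵, (ab⁷)⁶ = b¹², (ab⁷)⁷ = ab⁴, (ab⁷)⁸ = b¹¹, (ab⁷)⁹ = ab³, (ab⁷)¹⁰ = b¹⁰, (ab⁷)¹¹ = ab², (ab⁷)¹² = b⁹, (ab⁷)¹³ = ab, (ab⁷)¹⁴ = b⁸, (ab⁷)¹⁵ = a, (ab⁷)¹⁶ = b⁷, (ab⁷)¹⁷ = ab¹⁴, (ab⁷)¹⁸ = b⁶, (ab⁷)¹⁹ = ab¹³, (ab⁷)²⁰ = b⁵, (ab⁷)²¹ = ab¹², (ab⁷)²² = b⁴, (ab⁷)²³ = ab¹¹, (ab⁷)²⁴ = b³, (ab⁷)²⁵ = ab¹⁰, (ab⁷)²⁶ = b², (ab⁷)²⁷ = ab⁹, (ab⁷)²⁸ = b, (ab⁷)²⁹ = ab⁸, (ab⁷)³⁰ = e.
The smallest positive k with (ab⁷)ᵏ = e is 30.

Answer: 30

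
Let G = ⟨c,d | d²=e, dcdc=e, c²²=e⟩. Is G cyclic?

Every cyclic group is abelian. But c·d = cd while d·c = c²¹d, so c·d ≠ d·c and G is not abelian. Hence G is not cyclic.

Answer: No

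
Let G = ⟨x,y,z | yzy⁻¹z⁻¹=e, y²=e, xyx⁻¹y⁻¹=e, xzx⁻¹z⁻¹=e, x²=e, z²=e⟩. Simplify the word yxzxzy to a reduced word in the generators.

Multiply left to right, reducing at each step:
  y · x = xy
  (xy) · z = xyz
  (xyz) · x = yz
  (yz) · z = y
  y · y = e

Answer: e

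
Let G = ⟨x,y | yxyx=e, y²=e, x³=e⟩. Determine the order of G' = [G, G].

G' = [G, G] is generated by all commutators. The generator-pair commutators are: [x, y] = x².
The subgroup they normally generate is {e, x, x²}, of order 3.
Check: |G/G'| = 6/3 = 2 is the order of the abelianisation.

Answer: 3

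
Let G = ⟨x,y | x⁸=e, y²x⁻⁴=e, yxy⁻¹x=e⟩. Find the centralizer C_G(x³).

⟨x³⟩ ⊆ C_G(x³) since powers of x³ commute with x³; so |C_G(x³)| ≥ |⟨x³⟩| = 8.
By orbit–stabilizer, |C_G(x³)| = |G| / |conj. class of x³| = 16 / 2 = 8.
The 8 elements commuting with x³ are {e, x, x², x³, x⁴, x⁵, x⁶, x⁷}.

Answer: {e, x, x², x³, x⁴, x⁵, x⁶, x⁷}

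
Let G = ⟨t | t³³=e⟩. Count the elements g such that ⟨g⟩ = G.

G is cyclic of order 33. An element generates G iff its order is 33, and a cyclic group of order 33 has exactly φ(33) = 20 such elements.

Answer: 20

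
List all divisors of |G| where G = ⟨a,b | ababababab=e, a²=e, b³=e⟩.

|G| = 60 = 2² · 3 · 5. By Lagrange's theorem the order of any subgroup divides 60; the divisors of 60 are 1, 2, 3, 4, 5, 6, 10, 12, 15, 20, 30, 60.

Answer: 1, 2, 3, 4, 5, 6, 10, 12, 15, 20, 30, 60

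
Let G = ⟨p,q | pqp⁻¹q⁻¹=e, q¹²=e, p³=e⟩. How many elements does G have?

Enumerate words in the generators, reducing via the relations: the distinct elements are
  {e, p, q, pq, p², q², q³, q⁴, q⁵, q⁶, q⁷, q⁸, q⁹, pq², pq³, pq⁴, pq⁵, pq⁶, pq⁷, pq⁸, pq⁹, p²q, q¹¹, q¹⁰, pq¹¹, pq¹⁰, p²q², p²q³, p²q⁴, p²q⁵, p²q⁶, p²q⁷, p²q⁸, p²q⁹, p²q¹¹, p²q¹⁰}.
No further products give new elements, so |G| = 36.

Answer: 36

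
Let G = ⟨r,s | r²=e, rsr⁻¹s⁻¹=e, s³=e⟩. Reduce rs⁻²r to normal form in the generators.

Multiply left to right, reducing at each step:
  r · s⁻² = rs
  (rs) · r = s

Answer: s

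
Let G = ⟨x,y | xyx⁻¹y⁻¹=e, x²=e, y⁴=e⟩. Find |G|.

Enumerate words in the generators, reducing via the relations: the distinct elements are
  {e, x, y, xy, y², y³, xy², xy³}.
No further products give new elements, so |G| = 8.

Answer: 8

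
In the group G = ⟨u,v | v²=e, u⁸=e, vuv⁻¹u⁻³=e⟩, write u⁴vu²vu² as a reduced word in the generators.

Multiply left to right, reducing at each step:
  (u⁴) · v = u⁴v
  (u⁴v) · u² = u²v
  (u²v) · v = u²
  (u²) · u² = u⁴

Answer: u⁴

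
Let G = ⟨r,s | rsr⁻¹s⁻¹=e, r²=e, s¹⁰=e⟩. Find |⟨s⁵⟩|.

|⟨s⁵⟩| equals the order of s⁵. Compute successive powers until reaching e:
  (s⁵)¹ = s⁵, (s⁵)² = e.
The smallest positive k with (s⁵)ᵏ = e is 2, so |⟨s⁵⟩| = 2.

Answer: 2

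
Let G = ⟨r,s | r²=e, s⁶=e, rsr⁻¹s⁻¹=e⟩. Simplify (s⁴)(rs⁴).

Compute (s⁴) · (rs⁴) by multiplying left to right and reducing via the relations at each step:
  (s⁴) · r = rs⁴
  (rs⁴) · s⁴ = rs²

Answer: rs²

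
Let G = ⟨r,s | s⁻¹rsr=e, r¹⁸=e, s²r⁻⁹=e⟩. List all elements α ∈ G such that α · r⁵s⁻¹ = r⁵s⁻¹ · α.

⟨r⁵s⁻¹⟩ ⊆ C_G(r⁵s⁻¹) since powers of r⁵s⁻¹ commute with r⁵s⁻¹; so |C_G(r⁵s⁻¹)| ≥ |⟨r⁵s⁻¹⟩| = 4.
By orbit–stabilizer, |C_G(r⁵s⁻¹)| = |G| / |conj. class of r⁵s⁻¹| = 36 / 9 = 4.
The 4 elements commuting with r⁵s⁻¹ are {e, r⁹, r⁵s, r⁵s⁻¹}.

Answer: {e, r⁹, r⁵s, r⁵s⁻¹}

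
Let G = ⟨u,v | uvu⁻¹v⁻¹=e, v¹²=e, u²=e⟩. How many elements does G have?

Enumerate words in the generators, reducing via the relations: the distinct elements are
  {e, u, v, uv, v², v³, v⁴, v⁵, v⁶, v⁷, v⁸, v⁹, uv², uv³, uv⁴, uv⁵, uv⁶, uv⁷, uv⁸, uv⁹, v¹¹, v¹⁰, uv¹¹, uv¹⁰}.
No further products give new elements, so |G| = 24.

Answer: 24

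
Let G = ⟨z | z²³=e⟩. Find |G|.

G is generated by a single element, so G is cyclic. The relator gives z²³ = e and no smaller power is forced to be e, so the 23 powers {e, z, z², z³, z⁴, z⁵, z⁶, z⁷, z⁸, z⁹, z²², z²¹, z²⁰, z¹², z¹³, z¹¹, z¹⁰, z¹⁴, z¹⁵, z¹⁶, z¹⁷, z¹⁸, z¹⁹} are distinct. Hence |G| = 23.

Answer: 23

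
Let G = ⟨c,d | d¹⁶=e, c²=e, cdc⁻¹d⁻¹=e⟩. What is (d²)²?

Compute successive powers of (d²), reducing at each step:
  (d²)²: (d²) · d² = d⁴

Answer: d⁴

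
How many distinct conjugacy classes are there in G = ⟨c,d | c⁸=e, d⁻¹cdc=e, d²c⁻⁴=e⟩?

The conjugacy classes (representative and size) are:
  [e] (size 1), [c⁷] (size 2), [c⁶] (size 2), [c³] (size 2), [c⁴] (size 1), [c²d⁻¹] (size 4), [c³d⁻¹] (size 4).
Class equation: 1 + 2 + 2 + 2 + 1 + 4 + 4 = 16 = |G|. So G has 7 conjugacy classes.

Answer: 7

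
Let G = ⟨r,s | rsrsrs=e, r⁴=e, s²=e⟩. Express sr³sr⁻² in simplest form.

Multiply left to right, reducing at each step:
  s · r³ = sr³
  (sr³) · s = rsr
  (rsr) · r⁻² = rsr³

Answer: rsr³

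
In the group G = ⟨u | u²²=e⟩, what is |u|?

Compute successive powers until reaching e:
  u¹ = u, u² = u², u³ = u³, u⁴ = u⁴, u⁵ = u⁵, u⁶ = u⁶, u⁷ = u⁷, u⁸ = u⁸, u⁹ = u⁹, u¹⁰ = u¹⁰, u¹¹ = u¹¹, u¹² = u¹², u¹³ = u¹³, u¹⁴ = u¹⁴, u¹⁵ = u¹⁵, u¹⁶ = u¹⁶, u¹⁷ = u¹⁷, u¹⁸ = u¹⁸, u¹⁹ = u¹⁹, u²⁰ = u²⁰, u²¹ = u²¹, u²² = e.
The smallest positive k with uᵏ = e is 22.

Answer: 22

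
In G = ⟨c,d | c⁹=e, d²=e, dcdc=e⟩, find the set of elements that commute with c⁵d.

⟨c⁵d⟩ ⊆ C_G(c⁵d) since powers of c⁵d commute with c⁵d; so |C_G(c⁵d)| ≥ |⟨c⁵d⟩| = 2.
By orbit–stabilizer, |C_G(c⁵d)| = |G| / |conj. class of c⁵d| = 18 / 9 = 2.
The 2 elements commuting with c⁵d are {e, c⁵d}.

Answer: {e, c⁵d}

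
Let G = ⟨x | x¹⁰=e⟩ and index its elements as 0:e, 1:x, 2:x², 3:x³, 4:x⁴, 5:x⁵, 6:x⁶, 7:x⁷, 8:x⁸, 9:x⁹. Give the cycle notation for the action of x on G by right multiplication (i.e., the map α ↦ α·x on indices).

(0 1 2 3 4 5 6 7 8 9)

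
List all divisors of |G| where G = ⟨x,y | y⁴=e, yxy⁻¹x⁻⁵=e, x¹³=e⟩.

|G| = 52 = 2² · 13. By Lagrange's theorem the order of any subgroup divides 52; the divisors of 52 are 1, 2, 4, 13, 26, 52.

Answer: 1, 2, 4, 13, 26, 52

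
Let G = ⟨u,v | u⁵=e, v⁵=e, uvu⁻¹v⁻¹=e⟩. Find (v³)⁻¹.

The order of (v³) is 5 (smallest k with (v³)ᵏ = e), so (v³)⁻¹ = (v³)⁴ = v².
Check: (v³) · (v²) → (v³) · v² = e, giving e as required.

Answer: v²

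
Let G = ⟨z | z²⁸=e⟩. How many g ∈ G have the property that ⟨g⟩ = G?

G is cyclic of order 28. An element generates G iff its order is 28, and a cyclic group of order 28 has exactly φ(28) = 12 such elements.

Answer: 12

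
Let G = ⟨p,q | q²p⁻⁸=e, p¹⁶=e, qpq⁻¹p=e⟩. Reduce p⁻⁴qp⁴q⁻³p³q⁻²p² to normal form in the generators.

Multiply left to right, reducing at each step:
  (p¹²) · q = p⁴q⁻¹
  (p⁴q⁻¹) · p⁴ = q⁻¹
  (q⁻¹) · q⁻³ = e
  e · p³ = p³
  (p³) · q⁻² = p¹¹
  (p¹¹) · p² = p¹³

Answer: p¹³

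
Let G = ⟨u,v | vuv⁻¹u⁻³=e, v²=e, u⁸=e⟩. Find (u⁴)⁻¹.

The order of (u⁴) is 2 (smallest k with (u⁴)ᵏ = e), so (u⁴)⁻¹ = (u⁴)¹ = u⁴.
Check: (u⁴) · (u⁴) → (u⁴) · u⁴ = e, giving e as required.

Answer: u⁴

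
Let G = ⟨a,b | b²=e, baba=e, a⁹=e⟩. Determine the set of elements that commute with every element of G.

An element z ∈ Z(G) iff z commutes with every generator.
For example e is central: e·a = a = a·e; e·b = b = b·e.
Whereas a ∉ Z(G) since a·b = ab ≠ a⁸b = b·a.
Checking each of the 18 elements this way gives Z(G) = {e}, of order 1.

Answer: {e}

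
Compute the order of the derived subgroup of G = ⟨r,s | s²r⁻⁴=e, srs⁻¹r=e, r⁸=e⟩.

G' = [G, G] is generated by all commutators. The generator-pair commutators are: [r, s] = r².
The subgroup they normally generate is {e, r², r⁴, r⁶}, of order 4.
Check: |G/G'| = 16/4 = 4 is the order of the abelianisation.

Answer: 4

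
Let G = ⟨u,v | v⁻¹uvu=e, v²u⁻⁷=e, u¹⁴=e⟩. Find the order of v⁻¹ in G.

Compute successive powers until reaching e:
  (v⁻¹)¹ = v⁻¹, (v⁻¹)² = u⁷, (v⁻¹)³ = v, (v⁻¹)⁴ = e.
The smallest positive k with (v⁻¹)ᵏ = e is 4.

Answer: 4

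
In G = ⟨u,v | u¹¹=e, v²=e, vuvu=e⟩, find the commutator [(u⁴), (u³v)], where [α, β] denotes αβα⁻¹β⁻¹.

[(u⁴), (u³v)] = (u⁴)·(u³v)·(u⁴)⁻¹·(u³v)⁻¹.
  (u⁴) · (u³v) = u⁷v
  (u⁷v) · (u⁷) = v
  v · (u³v) = u⁸

Answer: u⁸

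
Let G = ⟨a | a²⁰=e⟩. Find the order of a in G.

Compute successive powers until reaching e:
  a¹ = a, a² = a², a³ = a³, a⁴ = a⁴, a⁵ = a⁵, a⁶ = a⁶, a⁷ = a⁷, a⁸ = a⁸, a⁹ = a⁹, a¹⁰ = a¹⁰, a¹¹ = a¹¹, a¹² = a¹², a¹³ = a¹³, a¹⁴ = a¹⁴, a¹⁵ = a¹⁵, a¹⁶ = a¹⁶, a¹⁷ = a¹⁷, a¹⁸ = a¹⁸, a¹⁹ = a¹⁹, a²⁰ = e.
The smallest positive k with aᵏ = e is 20.

Answer: 20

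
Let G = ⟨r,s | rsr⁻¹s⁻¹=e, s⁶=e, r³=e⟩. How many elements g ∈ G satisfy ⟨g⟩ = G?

⟨g⟩ = G would require ord(g) = |G| = 18, but the maximum element order in G is 6 < 18. So G is not cyclic and no single element generates it: the count is 0.

Answer: 0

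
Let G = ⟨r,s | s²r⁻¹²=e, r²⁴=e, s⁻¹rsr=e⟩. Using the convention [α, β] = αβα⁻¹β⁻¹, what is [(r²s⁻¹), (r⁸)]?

[(r²s⁻¹), (r⁸)] = (r²s⁻¹)·(r⁸)·(r²s⁻¹)⁻¹·(r⁸)⁻¹.
  (r²s⁻¹) · (r⁸) = r⁶s
  (r⁶s) · (r²s) = r¹⁶
  (r¹⁶) · (r¹⁶) = r⁸

Answer: r⁸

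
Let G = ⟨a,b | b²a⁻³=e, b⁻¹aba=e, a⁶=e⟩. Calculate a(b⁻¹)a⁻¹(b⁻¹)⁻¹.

[a, (b⁻¹)] = a·(b⁻¹)·a⁻¹·(b⁻¹)⁻¹.
  a · (b⁻¹) = ab⁻¹
  (ab⁻¹) · (a⁵) = a²b⁻¹
  (a²b⁻¹) · b = a²

Answer: a²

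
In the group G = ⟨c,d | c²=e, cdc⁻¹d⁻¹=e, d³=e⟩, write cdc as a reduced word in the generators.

Multiply left to right, reducing at each step:
  c · d = cd
  (cd) · c = d

Answer: d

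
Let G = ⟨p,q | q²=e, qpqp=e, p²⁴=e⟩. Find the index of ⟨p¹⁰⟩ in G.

First find ord(p¹⁰) by computing successive powers:
  (p¹⁰)¹ = p¹⁰, (p¹⁰)² = p²⁰, (p¹⁰)³ = p⁶, (p¹⁰)⁴ = p¹⁶, (p¹⁰)⁵ = p², (p¹⁰)⁶ = p¹², (p¹⁰)⁷ = p²², (p¹⁰)⁸ = p⁸, (p¹⁰)⁹ = p¹⁸, (p¹⁰)¹⁰ = p⁴, (p¹⁰)¹¹ = p¹⁴, (p¹⁰)¹² = e.
So |⟨p¹⁰⟩| = ord(p¹⁰) = 12. With |G| = 48, by Lagrange [G : ⟨p¹⁰⟩] = 48/12 = 4.

Answer: 4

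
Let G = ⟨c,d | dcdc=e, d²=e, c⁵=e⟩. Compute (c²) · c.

Compute (c²) · c by multiplying left to right and reducing via the relations at each step:
  (c²) · c = c³

Answer: c³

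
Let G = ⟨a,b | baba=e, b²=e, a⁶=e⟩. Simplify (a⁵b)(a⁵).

Compute (a⁵b) · (a⁵) by multiplying left to right and reducing via the relations at each step:
  (a⁵b) · a⁵ = b

Answer: b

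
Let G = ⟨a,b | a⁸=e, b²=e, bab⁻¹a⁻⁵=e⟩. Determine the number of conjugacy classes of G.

The conjugacy classes (representative and size) are:
  [e] (size 1), [a⁵] (size 2), [a²] (size 1), [a⁷] (size 2), [a⁴] (size 1), [a⁶] (size 1), [b] (size 2), [a⁵b] (size 2), [a²b] (size 2), [a³b] (size 2).
Class equation: 1 + 2 + 1 + 2 + 1 + 1 + 2 + 2 + 2 + 2 = 16 = |G|. So G has 10 conjugacy classes.

Answer: 10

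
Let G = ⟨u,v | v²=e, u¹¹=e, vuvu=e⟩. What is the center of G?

An element z ∈ Z(G) iff z commutes with every generator.
For example e is central: e·u = u = u·e; e·v = v = v·e.
Whereas u ∉ Z(G) since u·v = uv ≠ u¹⁰v = v·u.
Checking each of the 22 elements this way gives Z(G) = {e}, of order 1.

Answer: {e}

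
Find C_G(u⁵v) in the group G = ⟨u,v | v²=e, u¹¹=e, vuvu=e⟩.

⟨u⁵v⟩ ⊆ C_G(u⁵v) since powers of u⁵v commute with u⁵v; so |C_G(u⁵v)| ≥ |⟨u⁵v⟩| = 2.
By orbit–stabilizer, |C_G(u⁵v)| = |G| / |conj. class of u⁵v| = 22 / 11 = 2.
The 2 elements commuting with u⁵v are {e, u⁵v}.

Answer: {e, u⁵v}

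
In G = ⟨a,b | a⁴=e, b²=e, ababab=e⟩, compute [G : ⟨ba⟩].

First find ord(ba) by computing successive powers:
  (ba)¹ = ba, (ba)² = a³b, (ba)³ = e.
So |⟨ba⟩| = ord(ba) = 3. With |G| = 24, by Lagrange [G : ⟨ba⟩] = 24/3 = 8.

Answer: 8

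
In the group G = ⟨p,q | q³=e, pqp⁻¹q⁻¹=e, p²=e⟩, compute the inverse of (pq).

The order of (pq) is 6 (smallest k with (pq)ᵏ = e), so (pq)⁻¹ = (pq)⁵ = pq².
Check: (pq) · (pq²) → (pq) · p = q;   q · q² = e, giving e as required.

Answer: pq²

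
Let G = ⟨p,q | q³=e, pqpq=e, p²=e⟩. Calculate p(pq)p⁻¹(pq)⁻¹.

[p, (pq)] = p·(pq)·p⁻¹·(pq)⁻¹.
  p · (pq) = q
  q · p = pq²
  (pq²) · (pq) = q²

Answer: q²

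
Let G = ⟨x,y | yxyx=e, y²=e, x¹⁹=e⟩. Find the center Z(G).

An element z ∈ Z(G) iff z commutes with every generator.
For example e is central: e·x = x = x·e; e·y = y = y·e.
Whereas x ∉ Z(G) since x·y = xy ≠ x¹⁸y = y·x.
Checking each of the 38 elements this way gives Z(G) = {e}, of order 1.

Answer: {e}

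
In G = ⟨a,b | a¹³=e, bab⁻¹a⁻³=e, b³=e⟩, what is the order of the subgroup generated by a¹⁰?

|⟨a¹⁰⟩| equals the order of a¹⁰. Compute successive powers until reaching e:
  (a¹⁰)¹ = a¹⁰, (a¹⁰)² = a⁷, (a¹⁰)³ = a⁴, (a¹⁰)⁴ = a, (a¹⁰)⁵ = a¹¹, (a¹⁰)⁶ = a⁸, (a¹⁰)⁷ = a⁵, (a¹⁰)⁸ = a², (a¹⁰)⁹ = a¹², (a¹⁰)¹⁰ = a⁹, (a¹⁰)¹¹ = a⁶, (a¹⁰)¹² = a³, (a¹⁰)¹³ = e.
The smallest positive k with (a¹⁰)ᵏ = e is 13, so |⟨a¹⁰⟩| = 13.

Answer: 13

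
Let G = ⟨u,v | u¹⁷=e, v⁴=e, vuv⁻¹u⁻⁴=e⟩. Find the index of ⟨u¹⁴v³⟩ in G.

First find ord(u¹⁴v³) by computing successive powers:
  (u¹⁴v³)¹ = u¹⁴v³, (u¹⁴v³)² = u⁹v², (u¹⁴v³)³ = u¹²v, (u¹⁴v³)⁴ = e.
So |⟨u¹⁴v³⟩| = ord(u¹⁴v³) = 4. With |G| = 68, by Lagrange [G : ⟨u¹⁴v³⟩] = 68/4 = 17.

Answer: 17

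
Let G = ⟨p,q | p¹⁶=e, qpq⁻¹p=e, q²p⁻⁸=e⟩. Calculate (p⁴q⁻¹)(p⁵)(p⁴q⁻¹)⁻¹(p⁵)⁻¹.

[(p⁴q⁻¹), (p⁵)] = (p⁴q⁻¹)·(p⁵)·(p⁴q⁻¹)⁻¹·(p⁵)⁻¹.
  (p⁴q⁻¹) · (p⁵) = p⁷q
  (p⁷q) · (p⁴q) = p¹¹
  (p¹¹) · (p¹¹) = p⁶

Answer: p⁶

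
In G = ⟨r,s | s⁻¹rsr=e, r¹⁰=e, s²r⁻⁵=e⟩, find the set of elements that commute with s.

⟨s⟩ ⊆ C_G(s) since powers of s commute with s; so |C_G(s)| ≥ |⟨s⟩| = 4.
By orbit–stabilizer, |C_G(s)| = |G| / |conj. class of s| = 20 / 5 = 4.
The 4 elements commuting with s are {e, r⁵, s, s⁻¹}.

Answer: {e, r⁵, s, s⁻¹}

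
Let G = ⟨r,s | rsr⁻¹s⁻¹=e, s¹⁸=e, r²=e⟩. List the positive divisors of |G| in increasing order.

|G| = 36 = 2² · 3². By Lagrange's theorem the order of any subgroup divides 36; the divisors of 36 are 1, 2, 3, 4, 6, 9, 12, 18, 36.

Answer: 1, 2, 3, 4, 6, 9, 12, 18, 36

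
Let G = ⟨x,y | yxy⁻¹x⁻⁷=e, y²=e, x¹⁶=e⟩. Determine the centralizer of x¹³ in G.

⟨x¹³⟩ ⊆ C_G(x¹³) since powers of x¹³ commute with x¹³; so |C_G(x¹³)| ≥ |⟨x¹³⟩| = 16.
By orbit–stabilizer, |C_G(x¹³)| = |G| / |conj. class of x¹³| = 32 / 2 = 16.
The 16 elements commuting with x¹³ are {e, x, x², x³, x⁴, x⁵, x⁶, x⁷, x⁸, x⁹, x¹⁰, x¹¹, x¹², x¹³, x¹⁴, x¹⁵}.

Answer: {e, x, x², x³, x⁴, x⁵, x⁶, x⁷, x⁸, x⁹, x¹⁰, x¹¹, x¹², x¹³, x¹⁴, x¹⁵}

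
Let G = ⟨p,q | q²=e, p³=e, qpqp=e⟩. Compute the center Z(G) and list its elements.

An element z ∈ Z(G) iff z commutes with every generator.
For example e is central: e·p = p = p·e; e·q = q = q·e.
Whereas p ∉ Z(G) since p·q = pq ≠ p²q = q·p.
Checking each of the 6 elements this way gives Z(G) = {e}, of order 1.

Answer: {e}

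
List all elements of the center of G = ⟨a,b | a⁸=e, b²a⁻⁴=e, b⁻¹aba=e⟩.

An element z ∈ Z(G) iff z commutes with every generator.
For example a⁴ is central: (a⁴)·a = a⁵ = a·(a⁴); (a⁴)·b = b⁻¹ = b·(a⁴).
Whereas a ∉ Z(G) since a·b = ab ≠ a³b⁻¹ = b·a.
Checking each of the 16 elements this way gives Z(G) = {e, a⁴}, of order 2.

Answer: {e, a⁴}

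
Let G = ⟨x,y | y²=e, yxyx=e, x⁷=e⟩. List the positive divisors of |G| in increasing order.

|G| = 14 = 2 · 7. By Lagrange's theorem the order of any subgroup divides 14; the divisors of 14 are 1, 2, 7, 14.

Answer: 1, 2, 7, 14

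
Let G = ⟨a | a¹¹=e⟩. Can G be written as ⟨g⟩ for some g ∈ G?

|G| = 11. The element a has order 11 (its powers give 11 distinct elements), so ⟨a⟩ = G and G is cyclic.

Answer: Yes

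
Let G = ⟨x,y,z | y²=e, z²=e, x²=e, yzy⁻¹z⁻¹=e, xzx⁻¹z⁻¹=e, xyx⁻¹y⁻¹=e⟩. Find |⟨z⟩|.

|⟨z⟩| equals the order of z. Compute successive powers until reaching e:
  z¹ = z, z² = e.
The smallest positive k with zᵏ = e is 2, so |⟨z⟩| = 2.

Answer: 2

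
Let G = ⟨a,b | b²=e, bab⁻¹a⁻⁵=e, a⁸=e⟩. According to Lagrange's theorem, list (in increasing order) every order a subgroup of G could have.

|G| = 16 = 2⁴. By Lagrange's theorem the order of any subgroup divides 16; the divisors of 16 are 1, 2, 4, 8, 16.

Answer: 1, 2, 4, 8, 16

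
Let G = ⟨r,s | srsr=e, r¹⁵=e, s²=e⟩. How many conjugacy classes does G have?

The conjugacy classes (representative and size) are:
  [e] (size 1), [r¹⁴] (size 2), [r²] (size 2), [r³] (size 2), [r⁴] (size 2), [r¹⁰] (size 2), [r⁹] (size 2), [r⁷] (size 2), [r¹³s] (size 15).
Class equation: 1 + 2 + 2 + 2 + 2 + 2 + 2 + 2 + 15 = 30 = |G|. So G has 9 conjugacy classes.

Answer: 9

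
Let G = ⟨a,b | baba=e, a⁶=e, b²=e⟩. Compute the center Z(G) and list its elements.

An element z ∈ Z(G) iff z commutes with every generator.
For example a³ is central: (a³)·a = a⁴ = a·(a³); (a³)·b = a³b = b·(a³).
Whereas a ∉ Z(G) since a·b = ab ≠ a⁵b = b·a.
Checking each of the 12 elements this way gives Z(G) = {e, a³}, of order 2.

Answer: {e, a³}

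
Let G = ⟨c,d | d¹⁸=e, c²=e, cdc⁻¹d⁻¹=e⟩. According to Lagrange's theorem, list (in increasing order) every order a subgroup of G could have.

|G| = 36 = 2² · 3². By Lagrange's theorem the order of any subgroup divides 36; the divisors of 36 are 1, 2, 3, 4, 6, 9, 12, 18, 36.

Answer: 1, 2, 3, 4, 6, 9, 12, 18, 36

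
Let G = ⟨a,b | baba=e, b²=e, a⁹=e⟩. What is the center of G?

An element z ∈ Z(G) iff z commutes with every generator.
For example e is central: e·a = a = a·e; e·b = b = b·e.
Whereas a ∉ Z(G) since a·b = ab ≠ a⁸b = b·a.
Checking each of the 18 elements this way gives Z(G) = {e}, of order 1.

Answer: {e}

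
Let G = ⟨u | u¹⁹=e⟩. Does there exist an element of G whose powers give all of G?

|G| = 19. The element u has order 19 (its powers give 19 distinct elements), so ⟨u⟩ = G and G is cyclic.

Answer: Yes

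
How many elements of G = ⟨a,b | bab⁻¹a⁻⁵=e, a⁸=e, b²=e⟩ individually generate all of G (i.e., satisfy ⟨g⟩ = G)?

⟨g⟩ = G would require ord(g) = |G| = 16, but the maximum element order in G is 8 < 16. So G is not cyclic and no single element generates it: the count is 0.

Answer: 0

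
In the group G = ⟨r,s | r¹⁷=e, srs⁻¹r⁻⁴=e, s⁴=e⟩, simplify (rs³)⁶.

Compute successive powers of (rs³), reducing at each step:
  (rs³)²: (rs³) · r = r¹⁴s³;   (r¹⁴s³) · s³ = r¹⁴s²
  (rs³)³: (r¹⁴s²) · r = r¹³s²;   (r¹³s²) · s³ = r¹³s
  (rs³)⁴: (r¹³s) · r = s;   s · s³ = e
  (rs³)⁵: e · r = r;   r · s³ = rs³
  (rs³)⁶: (rs³) · r = r¹⁴s³;   (r¹⁴s³) · s³ = r¹⁴s²

Answer: r¹⁴s²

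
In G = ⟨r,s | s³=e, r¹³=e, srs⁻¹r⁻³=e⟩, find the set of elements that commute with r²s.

⟨r²s⟩ ⊆ C_G(r²s) since powers of r²s commute with r²s; so |C_G(r²s)| ≥ |⟨r²s⟩| = 3.
By orbit–stabilizer, |C_G(r²s)| = |G| / |conj. class of r²s| = 39 / 13 = 3.
The 3 elements commuting with r²s are {e, r²s, r⁸s²}.

Answer: {e, r²s, r⁸s²}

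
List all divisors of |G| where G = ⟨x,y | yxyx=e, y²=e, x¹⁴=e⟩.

|G| = 28 = 2² · 7. By Lagrange's theorem the order of any subgroup divides 28; the divisors of 28 are 1, 2, 4, 7, 14, 28.

Answer: 1, 2, 4, 7, 14, 28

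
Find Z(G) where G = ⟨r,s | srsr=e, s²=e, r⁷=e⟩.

An element z ∈ Z(G) iff z commutes with every generator.
For example e is central: e·r = r = r·e; e·s = s = s·e.
Whereas r ∉ Z(G) since r·s = rs ≠ r⁶s = s·r.
Checking each of the 14 elements this way gives Z(G) = {e}, of order 1.

Answer: {e}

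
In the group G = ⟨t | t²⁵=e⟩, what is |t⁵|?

Compute successive powers until reaching e:
  (t⁵)¹ = t⁵, (t⁵)² = t¹⁰, (t⁵)³ = t¹⁵, (t⁵)⁴ = t²⁰, (t⁵)⁵ = e.
The smallest positive k with (t⁵)ᵏ = e is 5.

Answer: 5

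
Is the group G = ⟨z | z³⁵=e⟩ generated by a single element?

|G| = 35. The element z has order 35 (its powers give 35 distinct elements), so ⟨z⟩ = G and G is cyclic.

Answer: Yes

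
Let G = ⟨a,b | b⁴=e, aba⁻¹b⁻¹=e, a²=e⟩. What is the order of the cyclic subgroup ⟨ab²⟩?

|⟨ab²⟩| equals the order of ab². Compute successive powers until reaching e:
  (ab²)¹ = ab², (ab²)² = e.
The smallest positive k with (ab²)ᵏ = e is 2, so |⟨ab²⟩| = 2.

Answer: 2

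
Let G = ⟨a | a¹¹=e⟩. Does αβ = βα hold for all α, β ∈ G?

G has a single generator, so G is cyclic and hence abelian.

Answer: Yes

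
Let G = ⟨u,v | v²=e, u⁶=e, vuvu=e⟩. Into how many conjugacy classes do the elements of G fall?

The conjugacy classes (representative and size) are:
  [e] (size 1), [u⁵] (size 2), [u⁴] (size 2), [u³] (size 1), [v] (size 3), [u³v] (size 3).
Class equation: 1 + 2 + 2 + 1 + 3 + 3 = 12 = |G|. So G has 6 conjugacy classes.

Answer: 6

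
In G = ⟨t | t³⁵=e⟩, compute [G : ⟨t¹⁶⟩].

First find ord(t¹⁶) by computing successive powers:
  (t¹⁶)¹ = t¹⁶, (t¹⁶)² = t³², (t¹⁶)³ = t¹³, (t¹⁶)⁴ = t²⁹, (t¹⁶)⁵ = t¹⁰, (t¹⁶)⁶ = t²⁶, (t¹⁶)⁷ = t⁷, (t¹⁶)⁸ = t²³, (t¹⁶)⁹ = t⁴, (t¹⁶)¹⁰ = t²⁰, (t¹⁶)¹¹ = t, (t¹⁶)¹² = t¹⁷, (t¹⁶)¹³ = t³³, (t¹⁶)¹⁴ = t¹⁴, (t¹⁶)¹⁵ = t³⁰, (t¹⁶)¹⁶ = t¹¹, (t¹⁶)¹⁷ = t²⁷, (t¹⁶)¹⁸ = t⁸, (t¹⁶)¹⁹ = t²⁴, (t¹⁶)²⁰ = t⁵, (t¹⁶)²¹ = t²¹, (t¹⁶)²² = t², (t¹⁶)²³ = t¹⁸, (t¹⁶)²⁴ = t³⁴, (t¹⁶)²⁵ = t¹⁵, (t¹⁶)²⁶ = t³¹, (t¹⁶)²⁷ = t¹², (t¹⁶)²⁸ = t²⁸, (t¹⁶)²⁹ = t⁹, (t¹⁶)³⁰ = t²⁵, (t¹⁶)³¹ = t⁶, (t¹⁶)³² = t²², (t¹⁶)³³ = t³, (t¹⁶)³⁴ = t¹⁹, (t¹⁶)³⁵ = e.
So |⟨t¹⁶⟩| = ord(t¹⁶) = 35. With |G| = 35, by Lagrange [G : ⟨t¹⁶⟩] = 35/35 = 1.

Answer: 1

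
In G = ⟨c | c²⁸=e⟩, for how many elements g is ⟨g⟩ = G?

G is cyclic of order 28. An element generates G iff its order is 28, and a cyclic group of order 28 has exactly φ(28) = 12 such elements.

Answer: 12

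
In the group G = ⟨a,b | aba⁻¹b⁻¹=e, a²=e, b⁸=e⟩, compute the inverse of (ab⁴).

The order of (ab⁴) is 2 (smallest k with (ab⁴)ᵏ = e), so (ab⁴)⁻¹ = (ab⁴)¹ = ab⁴.
Check: (ab⁴) · (ab⁴) → (ab⁴) · a = b⁴;   (b⁴) · b⁴ = e, giving e as required.

Answer: ab⁴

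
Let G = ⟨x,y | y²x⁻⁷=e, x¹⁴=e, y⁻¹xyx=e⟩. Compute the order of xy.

Compute successive powers until reaching e:
  (xy)¹ = xy, (xy)² = x⁷, (xy)³ = xy⁻¹, (xy)⁴ = e.
The smallest positive k with (xy)ᵏ = e is 4.

Answer: 4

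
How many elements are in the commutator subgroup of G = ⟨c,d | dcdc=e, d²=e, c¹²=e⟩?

G' = [G, G] is generated by all commutators. The generator-pair commutators are: [c, d] = c².
The subgroup they normally generate is {e, c², c⁴, c⁶, c⁸, c¹⁰}, of order 6.
Check: |G/G'| = 24/6 = 4 is the order of the abelianisation.

Answer: 6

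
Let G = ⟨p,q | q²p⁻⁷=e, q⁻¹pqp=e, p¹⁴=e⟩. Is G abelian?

p·q = pq but q·p = p⁶q⁻¹, so p·q ≠ q·p and G is not abelian.

Answer: No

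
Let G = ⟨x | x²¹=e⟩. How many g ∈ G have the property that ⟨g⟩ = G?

G is cyclic of order 21. An element generates G iff its order is 21, and a cyclic group of order 21 has exactly φ(21) = 12 such elements.

Answer: 12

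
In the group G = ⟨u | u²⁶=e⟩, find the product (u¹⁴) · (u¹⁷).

Compute (u¹⁴) · (u¹⁷) by multiplying left to right and reducing via the relations at each step:
  (u¹⁴) · u¹⁷ = u⁵

Answer: u⁵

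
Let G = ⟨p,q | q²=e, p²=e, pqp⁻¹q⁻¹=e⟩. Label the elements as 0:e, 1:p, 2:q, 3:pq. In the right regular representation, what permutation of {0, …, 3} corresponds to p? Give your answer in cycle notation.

(0 1)(2 3)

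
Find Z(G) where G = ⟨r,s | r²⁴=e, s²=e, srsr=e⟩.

An element z ∈ Z(G) iff z commutes with every generator.
For example r¹² is central: (r¹²)·r = r¹³ = r·(r¹²); (r¹²)·s = r¹²s = s·(r¹²).
Whereas r ∉ Z(G) since r·s = rs ≠ r²³s = s·r.
Checking each of the 48 elements this way gives Z(G) = {e, r¹²}, of order 2.

Answer: {e, r¹²}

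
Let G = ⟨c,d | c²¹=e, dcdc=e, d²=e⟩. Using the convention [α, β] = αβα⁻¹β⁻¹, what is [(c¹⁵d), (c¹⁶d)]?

[(c¹⁵d), (c¹⁶d)] = (c¹⁵d)·(c¹⁶d)·(c¹⁵d)⁻¹·(c¹⁶d)⁻¹.
  (c¹⁵d) · (c¹⁶d) = c²⁰
  (c²⁰) · (c¹⁵d) = c¹⁴d
  (c¹⁴d) · (c¹⁶d) = c¹⁹

Answer: c¹⁹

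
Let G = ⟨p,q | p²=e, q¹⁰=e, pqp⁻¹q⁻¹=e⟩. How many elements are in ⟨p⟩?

|⟨p⟩| equals the order of p. Compute successive powers until reaching e:
  p¹ = p, p² = e.
The smallest positive k with pᵏ = e is 2, so |⟨p⟩| = 2.

Answer: 2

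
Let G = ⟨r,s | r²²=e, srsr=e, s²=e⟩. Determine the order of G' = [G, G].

G' = [G, G] is generated by all commutators. The generator-pair commutators are: [r, s] = r².
The subgroup they normally generate is {e, r², r⁴, r⁶, r⁸, r¹⁰, r¹², r¹⁴, r¹⁶, r¹⁸, r²⁰}, of order 11.
Check: |G/G'| = 44/11 = 4 is the order of the abelianisation.

Answer: 11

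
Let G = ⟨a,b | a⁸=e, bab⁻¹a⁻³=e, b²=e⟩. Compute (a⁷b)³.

Compute successive powers of (a⁷b), reducing at each step:
  (a⁷b)²: (a⁷b) · a⁷ = a⁴b;   (a⁴b) · b = a⁴
  (a⁷b)³: (a⁴) · a⁷ = a³;   (a³) · b = a³b

Answer: a³b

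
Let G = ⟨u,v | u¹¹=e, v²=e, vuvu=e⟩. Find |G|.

Enumerate words in the generators, reducing via the relations: the distinct elements are
  {e, u, v, uv, u², u³, u⁴, u⁵, u⁶, u⁷, u⁸, u⁹, u²v, u³v, u¹⁰, u⁴v, u⁵v, u⁶v, u⁷v, u⁸v, u⁹v, u¹⁰v}.
No further products give new elements, so |G| = 22.

Answer: 22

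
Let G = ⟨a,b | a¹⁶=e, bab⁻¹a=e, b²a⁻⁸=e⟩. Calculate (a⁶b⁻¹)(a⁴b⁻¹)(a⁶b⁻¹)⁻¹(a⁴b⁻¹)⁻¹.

[(a⁶b⁻¹), (a⁴b⁻¹)] = (a⁶b⁻¹)·(a⁴b⁻¹)·(a⁶b⁻¹)⁻¹·(a⁴b⁻¹)⁻¹.
  (a⁶b⁻¹) · (a⁴b⁻¹) = a¹⁰
  (a¹⁰) · (a⁶b) = b
  b · (a⁴b) = a⁴

Answer: a⁴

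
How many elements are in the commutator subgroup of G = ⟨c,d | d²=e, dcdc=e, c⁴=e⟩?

G' = [G, G] is generated by all commutators. The generator-pair commutators are: [c, d] = c².
The subgroup they normally generate is {e, c²}, of order 2.
Check: |G/G'| = 8/2 = 4 is the order of the abelianisation.

Answer: 2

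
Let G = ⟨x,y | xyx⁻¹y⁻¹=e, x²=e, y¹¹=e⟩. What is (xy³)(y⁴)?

Compute (xy³) · (y⁴) by multiplying left to right and reducing via the relations at each step:
  (xy³) · y⁴ = xy⁷

Answer: xy⁷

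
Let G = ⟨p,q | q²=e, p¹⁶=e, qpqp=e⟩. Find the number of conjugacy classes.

The conjugacy classes (representative and size) are:
  [e] (size 1), [p¹⁵] (size 2), [p²] (size 2), [p³] (size 2), [p¹²] (size 2), [p⁵] (size 2), [p⁶] (size 2), [p⁷] (size 2), [p⁸] (size 1), [p²q] (size 8), [p¹⁵q] (size 8).
Class equation: 1 + 2 + 2 + 2 + 2 + 2 + 2 + 2 + 1 + 8 + 8 = 32 = |G|. So G has 11 conjugacy classes.

Answer: 11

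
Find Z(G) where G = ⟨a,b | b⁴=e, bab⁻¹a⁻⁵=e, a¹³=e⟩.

An element z ∈ Z(G) iff z commutes with every generator.
For example e is central: e·a = a = a·e; e·b = b = b·e.
Whereas a ∉ Z(G) since a·b = ab ≠ a⁵b = b·a.
Checking each of the 52 elements this way gives Z(G) = {e}, of order 1.

Answer: {e}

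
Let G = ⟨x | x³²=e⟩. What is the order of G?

G is generated by a single element, so G is cyclic. The relator gives x³² = e and no smaller power is forced to be e, so the 32 powers {e, x, x², x³, x⁴, x⁵, x⁶, x⁷, x⁸, x⁹, x²², x²³, x²¹, x²⁰, x²⁴, x²⁵, x²⁶, x²⁷, x²⁸, x²⁹, x³¹, x³⁰, x¹², x¹³, x¹¹, x¹⁰, x¹⁴, x¹⁵, x¹⁶, x¹⁷, x¹⁸, x¹⁹} are distinct. Hence |G| = 32.

Answer: 32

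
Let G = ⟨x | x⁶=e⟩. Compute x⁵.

Compute successive powers of x, reducing at each step:
  x²: x · x = x²
  x³: (x²) · x = x³
  x⁴: (x³) · x = x⁴
  x⁵: (x⁴) · x = x⁵

Answer: x⁵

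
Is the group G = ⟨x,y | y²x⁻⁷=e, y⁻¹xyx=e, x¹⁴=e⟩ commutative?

x·y = xy but y·x = x⁶y⁻¹, so x·y ≠ y·x and G is not abelian.

Answer: No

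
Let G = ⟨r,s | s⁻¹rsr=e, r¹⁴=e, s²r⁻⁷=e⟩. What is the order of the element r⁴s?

Compute successive powers until reaching e:
  (r⁴s)¹ = r⁴s, (r⁴s)² = r⁷, (r⁴s)³ = r⁴s⁻¹, (r⁴s)⁴ = e.
The smallest positive k with (r⁴s)ᵏ = e is 4.

Answer: 4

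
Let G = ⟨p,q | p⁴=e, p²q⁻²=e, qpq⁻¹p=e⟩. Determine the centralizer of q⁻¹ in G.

⟨q⁻¹⟩ ⊆ C_G(q⁻¹) since powers of q⁻¹ commute with q⁻¹; so |C_G(q⁻¹)| ≥ |⟨q⁻¹⟩| = 4.
By orbit–stabilizer, |C_G(q⁻¹)| = |G| / |conj. class of q⁻¹| = 8 / 2 = 4.
The 4 elements commuting with q⁻¹ are {e, p², q, q⁻¹}.

Answer: {e, p², q, q⁻¹}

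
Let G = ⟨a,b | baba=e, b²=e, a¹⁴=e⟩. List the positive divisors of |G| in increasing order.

|G| = 28 = 2² · 7. By Lagrange's theorem the order of any subgroup divides 28; the divisors of 28 are 1, 2, 4, 7, 14, 28.

Answer: 1, 2, 4, 7, 14, 28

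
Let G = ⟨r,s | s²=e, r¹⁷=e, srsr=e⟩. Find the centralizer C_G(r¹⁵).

⟨r¹⁵⟩ ⊆ C_G(r¹⁵) since powers of r¹⁵ commute with r¹⁵; so |C_G(r¹⁵)| ≥ |⟨r¹⁵⟩| = 17.
By orbit–stabilizer, |C_G(r¹⁵)| = |G| / |conj. class of r¹⁵| = 34 / 2 = 17.
The 17 elements commuting with r¹⁵ are {e, r, r², r³, r⁴, r⁵, r⁶, r⁷, r⁸, r⁹, r¹⁰, r¹¹, r¹², r¹³, r¹⁴, r¹⁵, r¹⁶}.

Answer: {e, r, r², r³, r⁴, r⁵, r⁶, r⁷, r⁸, r⁹, r¹⁰, r¹¹, r¹², r¹³, r¹⁴, r¹⁵, r¹⁶}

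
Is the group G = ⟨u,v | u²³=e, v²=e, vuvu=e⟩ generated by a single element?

Every cyclic group is abelian. But u·v = uv while v·u = u²²v, so u·v ≠ v·u and G is not abelian. Hence G is not cyclic.

Answer: No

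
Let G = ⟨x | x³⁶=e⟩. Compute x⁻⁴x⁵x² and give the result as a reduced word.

Multiply left to right, reducing at each step:
  (x³²) · x⁵ = x
  x · x² = x³

Answer: x³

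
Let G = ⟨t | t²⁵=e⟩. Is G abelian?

G has a single generator, so G is cyclic and hence abelian.

Answer: Yes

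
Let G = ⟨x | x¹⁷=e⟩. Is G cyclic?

|G| = 17. The element x has order 17 (its powers give 17 distinct elements), so ⟨x⟩ = G and G is cyclic.

Answer: Yes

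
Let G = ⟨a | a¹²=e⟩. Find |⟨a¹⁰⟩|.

|⟨a¹⁰⟩| equals the order of a¹⁰. Compute successive powers until reaching e:
  (a¹⁰)¹ = a¹⁰, (a¹⁰)² = a⁸, (a¹⁰)³ = a⁶, (a¹⁰)⁴ = a⁴, (a¹⁰)⁵ = a², (a¹⁰)⁶ = e.
The smallest positive k with (a¹⁰)ᵏ = e is 6, so |⟨a¹⁰⟩| = 6.

Answer: 6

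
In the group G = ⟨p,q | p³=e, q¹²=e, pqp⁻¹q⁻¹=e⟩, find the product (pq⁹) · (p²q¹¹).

Compute (pq⁹) · (p²q¹¹) by multiplying left to right and reducing via the relations at each step:
  (pq⁹) · p² = q⁹
  (q⁹) · q¹¹ = q⁸

Answer: q⁸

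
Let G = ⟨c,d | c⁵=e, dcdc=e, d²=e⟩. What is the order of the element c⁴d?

Compute successive powers until reaching e:
  (c⁴d)¹ = c⁴d, (c⁴d)² = e.
The smallest positive k with (c⁴d)ᵏ = e is 2.

Answer: 2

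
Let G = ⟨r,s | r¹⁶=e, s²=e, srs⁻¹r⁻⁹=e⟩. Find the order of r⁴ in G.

Compute successive powers until reaching e:
  (r⁴)¹ = r⁴, (r⁴)² = r⁸, (r⁴)³ = r¹², (r⁴)⁴ = e.
The smallest positive k with (r⁴)ᵏ = e is 4.

Answer: 4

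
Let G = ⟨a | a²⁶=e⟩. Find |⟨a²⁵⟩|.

|⟨a²⁵⟩| equals the order of a²⁵. Compute successive powers until reaching e:
  (a²⁵)¹ = a²⁵, (a²⁵)² = a²⁴, (a²⁵)³ = a²³, (a²⁵)⁴ = a²², (a²⁵)⁵ = a²¹, (a²⁵)⁶ = a²⁰, (a²⁵)⁷ = a¹⁹, (a²⁵)⁸ = a¹⁸, (a²⁵)⁹ = a¹⁷, (a²⁵)¹⁰ = a¹⁶, (a²⁵)¹¹ = a¹⁵, (a²⁵)¹² = a¹⁴, (a²⁵)¹³ = a¹³, (a²⁵)¹⁴ = a¹², (a²⁵)¹⁵ = a¹¹, (a²⁵)¹⁶ = a¹⁰, (a²⁵)¹⁷ = a⁹, (a²⁵)¹⁸ = a⁸, (a²⁵)¹⁹ = a⁷, (a²⁵)²⁰ = a⁶, (a²⁵)²¹ = a⁵, (a²⁵)²² = a⁴, (a²⁵)²³ = a³, (a²⁵)²⁴ = a², (a²⁵)²⁵ = a, (a²⁵)²⁶ = e.
The smallest positive k with (a²⁵)ᵏ = e is 26, so |⟨a²⁵⟩| = 26.

Answer: 26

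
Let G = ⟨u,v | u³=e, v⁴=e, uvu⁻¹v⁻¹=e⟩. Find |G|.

Enumerate words in the generators, reducing via the relations: the distinct elements are
  {e, u, v, uv, u², v², v³, uv², uv³, u²v, u²v², u²v³}.
No further products give new elements, so |G| = 12.

Answer: 12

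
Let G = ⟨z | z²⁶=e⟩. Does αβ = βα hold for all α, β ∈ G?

G has a single generator, so G is cyclic and hence abelian.

Answer: Yes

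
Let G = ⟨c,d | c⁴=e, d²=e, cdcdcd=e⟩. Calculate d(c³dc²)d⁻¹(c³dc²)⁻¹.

[d, (c³dc²)] = d·(c³dc²)·d⁻¹·(c³dc²)⁻¹.
  d · (c³dc²) = cdc³
  (cdc³) · d = c²dc
  (c²dc) · (c²dc) = c³dc²

Answer: c³dc²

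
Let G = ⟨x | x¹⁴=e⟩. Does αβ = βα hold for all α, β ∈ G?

G has a single generator, so G is cyclic and hence abelian.

Answer: Yes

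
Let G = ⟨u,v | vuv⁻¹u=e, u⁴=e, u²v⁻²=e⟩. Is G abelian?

u·v = uv but v·u = uv⁻¹, so u·v ≠ v·u and G is not abelian.

Answer: No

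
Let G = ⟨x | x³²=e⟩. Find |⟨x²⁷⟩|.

|⟨x²⁷⟩| equals the order of x²⁷. Compute successive powers until reaching e:
  (x²⁷)¹ = x²⁷, (x²⁷)² = x²², (x²⁷)³ = x¹⁷, (x²⁷)⁴ = x¹², (x²⁷)⁵ = x⁷, (x²⁷)⁶ = x², (x²⁷)⁷ = x²⁹, (x²⁷)⁸ = x²⁴, (x²⁷)⁹ = x¹⁹, (x²⁷)¹⁰ = x¹⁴, (x²⁷)¹¹ = x⁹, (x²⁷)¹² = x⁴, (x²⁷)¹³ = x³¹, (x²⁷)¹⁴ = x²⁶, (x²⁷)¹⁵ = x²¹, (x²⁷)¹⁶ = x¹⁶, (x²⁷)¹⁷ = x¹¹, (x²⁷)¹⁸ = x⁶, (x²⁷)¹⁹ = x, (x²⁷)²⁰ = x²⁸, (x²⁷)²¹ = x²³, (x²⁷)²² = x¹⁸, (x²⁷)²³ = x¹³, (x²⁷)²⁴ = x⁸, (x²⁷)²⁵ = x³, (x²⁷)²⁶ = x³⁰, (x²⁷)²⁷ = x²⁵, (x²⁷)²⁸ = x²⁰, (x²⁷)²⁹ = x¹⁵, (x²⁷)³⁰ = x¹⁰, (x²⁷)³¹ = x⁵, (x²⁷)³² = e.
The smallest positive k with (x²⁷)ᵏ = e is 32, so |⟨x²⁷⟩| = 32.

Answer: 32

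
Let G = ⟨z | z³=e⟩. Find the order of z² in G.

Compute successive powers until reaching e:
  (z²)¹ = z², (z²)² = z, (z²)³ = e.
The smallest positive k with (z²)ᵏ = e is 3.

Answer: 3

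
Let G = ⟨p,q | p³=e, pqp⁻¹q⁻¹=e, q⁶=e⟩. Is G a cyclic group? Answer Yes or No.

|G| = 18, but the maximum element order in G is 6 < 18. No single element generates all of G, so G is not cyclic.

Answer: No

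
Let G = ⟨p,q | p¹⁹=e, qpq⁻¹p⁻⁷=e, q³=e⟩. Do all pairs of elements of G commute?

p·q = pq but q·p = p⁷q, so p·q ≠ q·p and G is not abelian.

Answer: No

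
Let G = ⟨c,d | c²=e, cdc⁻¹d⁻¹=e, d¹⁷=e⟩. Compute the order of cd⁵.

Compute successive powers until reaching e:
  (cd⁵)¹ = cd⁵, (cd⁵)² = d¹⁰, (cd⁵)³ = cd¹⁵, (cd⁵)⁴ = d³, (cd⁵)⁵ = cd⁸, (cd⁵)⁶ = d¹³, (cd⁵)⁷ = cd, (cd⁵)⁸ = d⁶, (cd⁵)⁹ = cd¹¹, (cd⁵)¹⁰ = d¹⁶, (cd⁵)¹¹ = cd⁴, (cd⁵)¹² = d⁹, (cd⁵)¹³ = cd¹⁴, (cd⁵)¹⁴ = d², (cd⁵)¹⁵ = cd⁷, (cd⁵)¹⁶ = d¹², (cd⁵)¹⁷ = c, (cd⁵)¹⁸ = d⁵, (cd⁵)¹⁹ = cd¹⁰, (cd⁵)²⁰ = d¹⁵, (cd⁵)²¹ = cd³, (cd⁵)²² = d⁸, (cd⁵)²³ = cd¹³, (cd⁵)²⁴ = d, (cd⁵)²⁵ = cd⁶, (cd⁵)²⁶ = d¹¹, (cd⁵)²⁷ = cd¹⁶, (cd⁵)²⁸ = d⁴, (cd⁵)²⁹ = cd⁹, (cd⁵)³⁰ = d¹⁴, (cd⁵)³¹ = cd², (cd⁵)³² = d⁷, (cd⁵)³³ = cd¹², (cd⁵)³⁴ = e.
The smallest positive k with (cd⁵)ᵏ = e is 34.

Answer: 34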